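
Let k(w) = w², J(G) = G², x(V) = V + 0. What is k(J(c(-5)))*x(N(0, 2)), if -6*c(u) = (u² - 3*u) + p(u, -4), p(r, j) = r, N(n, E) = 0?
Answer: 0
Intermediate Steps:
x(V) = V
c(u) = -u²/6 + u/3 (c(u) = -((u² - 3*u) + u)/6 = -(u² - 2*u)/6 = -u²/6 + u/3)
k(J(c(-5)))*x(N(0, 2)) = (((⅙)*(-5)*(2 - 1*(-5)))²)²*0 = (((⅙)*(-5)*(2 + 5))²)²*0 = (((⅙)*(-5)*7)²)²*0 = ((-35/6)²)²*0 = (1225/36)²*0 = (1500625/1296)*0 = 0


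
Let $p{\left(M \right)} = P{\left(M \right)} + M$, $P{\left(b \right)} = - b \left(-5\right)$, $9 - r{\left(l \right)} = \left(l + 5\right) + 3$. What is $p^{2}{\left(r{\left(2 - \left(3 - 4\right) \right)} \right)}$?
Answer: $144$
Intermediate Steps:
$r{\left(l \right)} = 1 - l$ ($r{\left(l \right)} = 9 - \left(\left(l + 5\right) + 3\right) = 9 - \left(\left(5 + l\right) + 3\right) = 9 - \left(8 + l\right) = 1 - l$)
$P{\left(b \right)} = 5 b$
$p{\left(M \right)} = 6 M$ ($p{\left(M \right)} = 5 M + M = 6 M$)
$p^{2}{\left(r{\left(2 - \left(3 - 4\right) \right)} \right)} = \left(6 \left(1 - \left(2 - \left(3 - 4\right)\right)\right)\right)^{2} = \left(6 \left(1 - \left(2 - -1\right)\right)\right)^{2} = \left(6 \left(1 - \left(2 + 1\right)\right)\right)^{2} = \left(6 \left(1 - 3\right)\right)^{2} = \left(6 \left(-2\right)\right)^{2} = \left(-12\right)^{2} = 144$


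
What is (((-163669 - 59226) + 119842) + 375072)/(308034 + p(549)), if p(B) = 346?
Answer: 272019/308380 ≈ 0.88209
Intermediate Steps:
(((-163669 - 59226) + 119842) + 375072)/(308034 + p(549)) = (((-163669 - 59226) + 119842) + 375072)/(308034 + 346) = ((-222895 + 119842) + 375072)/308380 = (-103053 + 375072)*(1/308380) = 272019*(1/308380) = 272019/308380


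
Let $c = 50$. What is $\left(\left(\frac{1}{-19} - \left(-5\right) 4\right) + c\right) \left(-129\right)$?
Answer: $- \frac{171441}{19} \approx -9023.2$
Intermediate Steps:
$\left(\left(\frac{1}{-19} - \left(-5\right) 4\right) + c\right) \left(-129\right) = \left(\left(\frac{1}{-19} - \left(-5\right) 4\right) + 50\right) \left(-129\right) = \left(\left(- \frac{1}{19} - -20\right) + 50\right) \left(-129\right) = \left(\left(- \frac{1}{19} + 20\right) + 50\right) \left(-129\right) = \left(\frac{379}{19} + 50\right) \left(-129\right) = \frac{1329}{19} \left(-129\right) = - \frac{171441}{19}$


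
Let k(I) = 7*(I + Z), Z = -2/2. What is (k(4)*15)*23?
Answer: 7245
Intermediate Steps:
Z = -1 (Z = -2*½ = -1)
k(I) = -7 + 7*I (k(I) = 7*(I - 1) = 7*(-1 + I) = -7 + 7*I)
(k(4)*15)*23 = ((-7 + 7*4)*15)*23 = ((-7 + 28)*15)*23 = (21*15)*23 = 315*23 = 7245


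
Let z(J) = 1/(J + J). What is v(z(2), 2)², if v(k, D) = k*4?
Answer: 1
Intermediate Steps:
z(J) = 1/(2*J)
v(k, D) = 4*k
v(z(2), 2)² = (4*((½)/2))² = (4*((½)*(½)))² = (4*(¼))² = 1² = 1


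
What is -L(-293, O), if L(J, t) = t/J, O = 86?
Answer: 86/293 ≈ 0.29352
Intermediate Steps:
-L(-293, O) = -86/(-293) = -86*(-1)/293 = -1*(-86/293) = 86/293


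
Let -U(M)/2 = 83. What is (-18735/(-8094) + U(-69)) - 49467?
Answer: -133903589/2698 ≈ -49631.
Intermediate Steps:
U(M) = -166 (U(M) = -2*83 = -166)
(-18735/(-8094) + U(-69)) - 49467 = (-18735/(-8094) - 166) - 49467 = (-18735*(-1/8094) - 166) - 49467 = (6245/2698 - 166) - 49467 = -441623/2698 - 49467 = -133903589/2698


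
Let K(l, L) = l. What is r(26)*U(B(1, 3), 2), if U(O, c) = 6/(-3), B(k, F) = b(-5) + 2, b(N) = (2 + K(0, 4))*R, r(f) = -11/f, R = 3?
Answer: 11/13 ≈ 0.84615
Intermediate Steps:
b(N) = 6 (b(N) = (2 + 0)*3 = 2*3 = 6)
B(k, F) = 8 (B(k, F) = 6 + 2 = 8)
U(O, c) = -2 (U(O, c) = 6*(-⅓) = -2)
r(26)*U(B(1, 3), 2) = -11/26*(-2) = 11/13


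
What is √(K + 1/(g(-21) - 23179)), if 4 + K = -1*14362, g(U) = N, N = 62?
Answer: 7*I*√156676091659/23117 ≈ 119.86*I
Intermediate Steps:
g(U) = 62
K = -14366 (K = -4 - 1*14362 = -4 - 14362 = -14366)
√(K + 1/(g(-21) - 23179)) = √(-14366 + 1/(62 - 23179)) = √(-14366 + 1/(-23117)) = √(-14366 - 1/23117) = √(-332098823/23117) = 7*I*√156676091659/23117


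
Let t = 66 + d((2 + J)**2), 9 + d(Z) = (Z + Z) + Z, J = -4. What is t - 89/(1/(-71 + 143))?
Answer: -6339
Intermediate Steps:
d(Z) = -9 + 3*Z (d(Z) = -9 + ((Z + Z) + Z) = -9 + (2*Z + Z) = -9 + 3*Z)
t = 69 (t = 66 + (-9 + 3*(2 - 4)**2) = 66 + (-9 + 3*(-2)**2) = 66 + (-9 + 3*4) = 66 + (-9 + 12) = 66 + 3 = 69)
t - 89/(1/(-71 + 143)) = 69 - 89/(1/(-71 + 143)) = 69 - 89/(1/72) = 69 - 89/1/72 = 69 - 89*72 = 69 - 6408 = -6339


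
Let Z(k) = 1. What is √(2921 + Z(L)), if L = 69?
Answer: √2922 ≈ 54.056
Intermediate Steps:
√(2921 + Z(L)) = √(2921 + 1) = √2922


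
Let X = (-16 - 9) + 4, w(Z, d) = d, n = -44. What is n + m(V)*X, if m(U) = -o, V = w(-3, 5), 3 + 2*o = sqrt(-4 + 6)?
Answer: -151/2 + 21*sqrt(2)/2 ≈ -60.651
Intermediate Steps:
o = -3/2 + sqrt(2)/2 (o = -3/2 + sqrt(-4 + 6)/2 = -3/2 + sqrt(2)/2 ≈ -0.79289)
V = 5
m(U) = 3/2 - sqrt(2)/2 (m(U) = -(-3/2 + sqrt(2)/2) = 3/2 - sqrt(2)/2)
X = -21 (X = -25 + 4 = -21)
n + m(V)*X = -44 + (3/2 - sqrt(2)/2)*(-21) = -44 + (-63/2 + 21*sqrt(2)/2) = -151/2 + 21*sqrt(2)/2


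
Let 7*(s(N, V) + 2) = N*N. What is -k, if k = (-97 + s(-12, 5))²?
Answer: -301401/49 ≈ -6151.0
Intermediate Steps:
s(N, V) = -2 + N²/7 (s(N, V) = -2 + (N*N)/7 = -2 + N²/7)
k = 301401/49 (k = (-97 + (-2 + (⅐)*(-12)²))² = (-97 + (-2 + (⅐)*144))² = (-97 + (-2 + 144/7))² = (-97 + 130/7)² = (-549/7)² = 301401/49 ≈ 6151.0)
-k = -1*301401/49 = -301401/49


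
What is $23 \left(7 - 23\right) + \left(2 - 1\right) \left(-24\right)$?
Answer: $-392$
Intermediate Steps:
$23 \left(7 - 23\right) + \left(2 - 1\right) \left(-24\right) = 23 \left(-16\right) + \left(2 - 1\right) \left(-24\right) = -368 + 1 \left(-24\right) = -368 - 24 = -392$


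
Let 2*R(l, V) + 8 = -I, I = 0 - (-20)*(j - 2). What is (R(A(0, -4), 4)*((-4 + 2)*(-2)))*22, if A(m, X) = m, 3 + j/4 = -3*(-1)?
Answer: 1408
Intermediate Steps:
j = 0 (j = -12 + 4*(-3*(-1)) = -12 + 4*3 = -12 + 12 = 0)
I = -40 (I = 0 - (-20)*(0 - 2) = 0 - (-20)*(-2) = 0 - 5*8 = 0 - 40 = -40)
R(l, V) = 16 (R(l, V) = -4 + (-1*(-40))/2 = -4 + (½)*40 = -4 + 20 = 16)
(R(A(0, -4), 4)*((-4 + 2)*(-2)))*22 = (16*((-4 + 2)*(-2)))*22 = (16*(-2*(-2)))*22 = (16*4)*22 = 64*22 = 1408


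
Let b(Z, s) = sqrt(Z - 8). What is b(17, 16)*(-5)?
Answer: -15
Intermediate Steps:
b(Z, s) = sqrt(-8 + Z)
b(17, 16)*(-5) = sqrt(-8 + 17)*(-5) = sqrt(9)*(-5) = 3*(-5) = -15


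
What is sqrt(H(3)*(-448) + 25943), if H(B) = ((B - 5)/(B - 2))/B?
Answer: 5*sqrt(9447)/3 ≈ 161.99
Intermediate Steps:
H(B) = (-5 + B)/(B*(-2 + B)) (H(B) = ((-5 + B)/(-2 + B))/B = (-5 + B)/(B*(-2 + B)))
sqrt(H(3)*(-448) + 25943) = sqrt(((-5 + 3)/(3*(-2 + 3)))*(-448) + 25943) = sqrt(((1/3)*(-2)/1)*(-448) + 25943) = sqrt(((1/3)*1*(-2))*(-448) + 25943) = sqrt(-2/3*(-448) + 25943) = sqrt(896/3 + 25943) = sqrt(78725/3) = 5*sqrt(9447)/3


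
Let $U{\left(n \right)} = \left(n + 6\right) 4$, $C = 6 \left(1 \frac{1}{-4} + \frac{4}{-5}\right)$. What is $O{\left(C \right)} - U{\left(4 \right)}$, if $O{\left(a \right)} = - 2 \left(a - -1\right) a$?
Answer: $- \frac{5339}{50} \approx -106.78$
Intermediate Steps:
$C = - \frac{63}{10}$ ($C = 6 \left(1 \left(- \frac{1}{4}\right) + 4 \left(- \frac{1}{5}\right)\right) = 6 \left(- \frac{1}{4} - \frac{4}{5}\right) = 6 \left(- \frac{21}{20}\right) = - \frac{63}{10} \approx -6.3$)
$O{\left(a \right)} = a \left(-2 - 2 a\right)$ ($O{\left(a \right)} = - 2 \left(a + 1\right) a = - 2 \left(1 + a\right) a = \left(-2 - 2 a\right) a = a \left(-2 - 2 a\right)$)
$U{\left(n \right)} = 24 + 4 n$ ($U{\left(n \right)} = \left(6 + n\right) 4 = 24 + 4 n$)
$O{\left(C \right)} - U{\left(4 \right)} = \left(-2\right) \left(- \frac{63}{10}\right) \left(1 - \frac{63}{10}\right) - \left(24 + 4 \cdot 4\right) = \left(-2\right) \left(- \frac{63}{10}\right) \left(- \frac{53}{10}\right) - \left(24 + 16\right) = - \frac{3339}{50} - 40 = - \frac{5339}{50}$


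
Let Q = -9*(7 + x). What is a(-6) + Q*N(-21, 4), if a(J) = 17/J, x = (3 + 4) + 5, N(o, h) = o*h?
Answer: 86167/6 ≈ 14361.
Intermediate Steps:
N(o, h) = h*o
x = 12 (x = 7 + 5 = 12)
Q = -171 (Q = -9*(7 + 12) = -9*19 = -171)
a(-6) + Q*N(-21, 4) = 17/(-6) - 684*(-21) = 17*(-1/6) - 171*(-84) = -17/6 + 14364 = 86167/6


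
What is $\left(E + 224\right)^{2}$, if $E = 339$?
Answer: $316969$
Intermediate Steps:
$\left(E + 224\right)^{2} = \left(339 + 224\right)^{2} = 563^{2} = 316969$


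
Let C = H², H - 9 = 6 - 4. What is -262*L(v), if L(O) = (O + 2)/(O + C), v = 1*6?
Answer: -2096/127 ≈ -16.504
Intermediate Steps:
v = 6
H = 11 (H = 9 + (6 - 4) = 9 + 2 = 11)
C = 121 (C = 11² = 121)
L(O) = (2 + O)/(121 + O) (L(O) = (O + 2)/(O + 121) = (2 + O)/(121 + O))
-262*L(v) = -262*(2 + 6)/(121 + 6) = -262*8/127 = -2096/127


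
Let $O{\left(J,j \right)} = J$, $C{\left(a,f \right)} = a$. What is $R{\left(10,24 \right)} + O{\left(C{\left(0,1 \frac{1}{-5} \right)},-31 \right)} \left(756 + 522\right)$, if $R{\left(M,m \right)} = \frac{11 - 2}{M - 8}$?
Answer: $\frac{9}{2} \approx 4.5$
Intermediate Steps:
$R{\left(M,m \right)} = \frac{9}{-8 + M}$
$R{\left(10,24 \right)} + O{\left(C{\left(0,1 \frac{1}{-5} \right)},-31 \right)} \left(756 + 522\right) = \frac{9}{-8 + 10} + 0 \left(756 + 522\right) = \frac{9}{2} + 0 \cdot 1278 = 9 \cdot \frac{1}{2} + 0 = \frac{9}{2} + 0 = \frac{9}{2}$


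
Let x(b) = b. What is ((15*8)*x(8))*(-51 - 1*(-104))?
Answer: 50880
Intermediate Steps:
((15*8)*x(8))*(-51 - 1*(-104)) = ((15*8)*8)*(-51 - 1*(-104)) = (120*8)*(-51 + 104) = 960*53 = 50880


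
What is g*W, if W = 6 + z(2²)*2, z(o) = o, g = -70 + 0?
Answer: -980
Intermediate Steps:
g = -70
W = 14 (W = 6 + 2²*2 = 6 + 4*2 = 6 + 8 = 14)
g*W = -70*14 = -980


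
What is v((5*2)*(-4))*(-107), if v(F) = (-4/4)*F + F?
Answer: 0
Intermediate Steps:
v(F) = 0 (v(F) = (-4*¼)*F + F = -F + F = 0)
v((5*2)*(-4))*(-107) = 0*(-107) = 0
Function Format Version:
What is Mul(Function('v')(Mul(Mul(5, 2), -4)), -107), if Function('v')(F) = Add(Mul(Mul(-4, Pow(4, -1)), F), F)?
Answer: 0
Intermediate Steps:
Function('v')(F) = 0 (Function('v')(F) = Add(Mul(Mul(-4, Rational(1, 4)), F), F) = Add(Mul(-1, F), F) = 0)
Mul(Function('v')(Mul(Mul(5, 2), -4)), -107) = Mul(0, -107) = 0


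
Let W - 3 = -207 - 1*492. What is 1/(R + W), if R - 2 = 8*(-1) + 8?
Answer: -1/694 ≈ -0.0014409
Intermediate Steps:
R = 2 (R = 2 + (8*(-1) + 8) = 2 + (-8 + 8) = 2 + 0 = 2)
W = -696 (W = 3 + (-207 - 1*492) = 3 + (-207 - 492) = 3 - 699 = -696)
1/(R + W) = 1/(2 - 696) = 1/(-694) = -1/694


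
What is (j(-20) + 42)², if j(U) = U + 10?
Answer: 1024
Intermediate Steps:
j(U) = 10 + U
(j(-20) + 42)² = ((10 - 20) + 42)² = (-10 + 42)² = 32² = 1024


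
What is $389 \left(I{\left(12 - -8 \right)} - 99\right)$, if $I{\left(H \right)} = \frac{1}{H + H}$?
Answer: $- \frac{1540051}{40} \approx -38501.0$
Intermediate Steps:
$I{\left(H \right)} = \frac{1}{2 H}$
$389 \left(I{\left(12 - -8 \right)} - 99\right) = 389 \left(\frac{1}{2 \left(12 - -8\right)} - 99\right) = 389 \left(\frac{1}{2 \left(12 + 8\right)} - 99\right) = 389 \left(\frac{1}{2 \cdot 20} - 99\right) = 389 \left(\frac{1}{2} \cdot \frac{1}{20} - 99\right) = 389 \left(\frac{1}{40} - 99\right) = 389 \left(- \frac{3959}{40}\right) = - \frac{1540051}{40}$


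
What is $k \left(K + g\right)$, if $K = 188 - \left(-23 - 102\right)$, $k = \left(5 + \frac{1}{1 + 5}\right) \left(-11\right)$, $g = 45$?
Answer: $- \frac{61039}{3} \approx -20346.0$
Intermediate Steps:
$k = - \frac{341}{6}$ ($k = \left(5 + \frac{1}{6}\right) \left(-11\right) = \frac{31}{6} \left(-11\right) = - \frac{341}{6} \approx -56.833$)
$K = 313$ ($K = 188 - \left(-23 - 102\right) = 188 - -125 = 188 + 125 = 313$)
$k \left(K + g\right) = - \frac{341 \left(313 + 45\right)}{6} = \left(- \frac{341}{6}\right) 358 = - \frac{61039}{3}$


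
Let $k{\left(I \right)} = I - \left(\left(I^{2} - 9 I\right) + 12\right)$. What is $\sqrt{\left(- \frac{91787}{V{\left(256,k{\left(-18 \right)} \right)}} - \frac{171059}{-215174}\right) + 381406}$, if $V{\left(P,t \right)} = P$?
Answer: $\frac{\sqrt{1129118529026987805}}{1721392} \approx 617.29$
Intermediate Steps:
$k{\left(I \right)} = -12 - I^{2} + 10 I$ ($k{\left(I \right)} = I - \left(12 + I^{2} - 9 I\right) = -12 - I^{2} + 10 I$)
$\sqrt{\left(- \frac{91787}{V{\left(256,k{\left(-18 \right)} \right)}} - \frac{171059}{-215174}\right) + 381406} = \sqrt{\left(- \frac{91787}{256} - \frac{171059}{-215174}\right) + 381406} = \sqrt{\left(\left(-91787\right) \frac{1}{256} - - \frac{171059}{215174}\right) + 381406} = \sqrt{\left(- \frac{91787}{256} + \frac{171059}{215174}\right) + 381406} = \sqrt{- \frac{9853192417}{27542272} + 381406} = \sqrt{\frac{10494934602015}{27542272}} = \frac{\sqrt{1129118529026987805}}{1721392}$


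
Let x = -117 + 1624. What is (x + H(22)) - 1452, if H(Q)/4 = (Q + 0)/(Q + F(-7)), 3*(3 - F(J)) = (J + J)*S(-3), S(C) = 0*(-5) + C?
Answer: 63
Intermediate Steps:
S(C) = C (S(C) = 0 + C = C)
x = 1507
F(J) = 3 + 2*J (F(J) = 3 - (J + J)*(-3)/3 = 3 - 2*J*(-3)/3 = 3 - (-2)*J = 3 + 2*J)
H(Q) = 4*Q/(-11 + Q) (H(Q) = 4*((Q + 0)/(Q + (3 + 2*(-7)))) = 4*(Q/(Q + (3 - 14))) = 4*(Q/(Q - 11)) = 4*(Q/(-11 + Q)) = 4*Q/(-11 + Q))
(x + H(22)) - 1452 = (1507 + 4*22/(-11 + 22)) - 1452 = (1507 + 4*22/11) - 1452 = (1507 + 4*22*(1/11)) - 1452 = (1507 + 8) - 1452 = 1515 - 1452 = 63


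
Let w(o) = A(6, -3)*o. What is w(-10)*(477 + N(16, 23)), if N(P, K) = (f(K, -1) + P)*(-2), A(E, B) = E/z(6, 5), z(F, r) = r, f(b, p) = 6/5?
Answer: -26556/5 ≈ -5311.2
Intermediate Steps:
f(b, p) = 6/5 (f(b, p) = 6*(⅕) = 6/5)
A(E, B) = E/5
N(P, K) = -12/5 - 2*P (N(P, K) = (6/5 + P)*(-2) = -12/5 - 2*P)
w(o) = 6*o/5 (w(o) = ((⅕)*6)*o = 6*o/5)
w(-10)*(477 + N(16, 23)) = ((6/5)*(-10))*(477 + (-12/5 - 2*16)) = -12*(477 + (-12/5 - 32)) = -12*(477 - 172/5) = -12*2213/5 = -26556/5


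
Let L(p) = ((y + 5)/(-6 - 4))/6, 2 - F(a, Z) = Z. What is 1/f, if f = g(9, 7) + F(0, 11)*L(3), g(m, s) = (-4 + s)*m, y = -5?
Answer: 1/27 ≈ 0.037037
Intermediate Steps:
F(a, Z) = 2 - Z
g(m, s) = m*(-4 + s)
L(p) = 0 (L(p) = ((-5 + 5)/(-6 - 4))/6 = (0/(-10))*(⅙) = (0*(-⅒))*(⅙) = 0*(⅙) = 0)
f = 27 (f = 9*(-4 + 7) + (2 - 1*11)*0 = 9*3 + (2 - 11)*0 = 27 - 9*0 = 27 + 0 = 27)
1/f = 1/27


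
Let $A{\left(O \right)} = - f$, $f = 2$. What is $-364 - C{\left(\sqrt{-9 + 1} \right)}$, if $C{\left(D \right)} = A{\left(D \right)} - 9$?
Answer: $-353$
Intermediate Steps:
$A{\left(O \right)} = -2$ ($A{\left(O \right)} = \left(-1\right) 2 = -2$)
$C{\left(D \right)} = -11$ ($C{\left(D \right)} = -2 - 9 = -11$)
$-364 - C{\left(\sqrt{-9 + 1} \right)} = -364 - -11 = -364 + 11 = -353$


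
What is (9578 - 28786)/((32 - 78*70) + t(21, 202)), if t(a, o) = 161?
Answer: 19208/5267 ≈ 3.6469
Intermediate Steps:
(9578 - 28786)/((32 - 78*70) + t(21, 202)) = (9578 - 28786)/((32 - 78*70) + 161) = -19208/((32 - 5460) + 161) = -19208/(-5428 + 161) = -19208/(-5267) = -19208*(-1/5267) = 19208/5267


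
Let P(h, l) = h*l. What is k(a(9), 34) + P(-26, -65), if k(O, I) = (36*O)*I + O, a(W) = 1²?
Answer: 2915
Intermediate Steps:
a(W) = 1
k(O, I) = O + 36*I*O (k(O, I) = 36*I*O + O = O + 36*I*O)
k(a(9), 34) + P(-26, -65) = 1*(1 + 36*34) - 26*(-65) = 1*(1 + 1224) + 1690 = 1*1225 + 1690 = 1225 + 1690 = 2915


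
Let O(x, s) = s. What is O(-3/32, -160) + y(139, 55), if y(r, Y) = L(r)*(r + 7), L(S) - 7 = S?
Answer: 21156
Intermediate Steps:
L(S) = 7 + S
y(r, Y) = (7 + r)**2 (y(r, Y) = (7 + r)*(r + 7) = (7 + r)*(7 + r) = (7 + r)**2)
O(-3/32, -160) + y(139, 55) = -160 + (7 + 139)**2 = -160 + 146**2 = -160 + 21316 = 21156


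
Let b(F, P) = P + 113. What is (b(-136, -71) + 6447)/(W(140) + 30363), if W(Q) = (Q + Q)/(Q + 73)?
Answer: 1382157/6467599 ≈ 0.21370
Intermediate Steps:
W(Q) = 2*Q/(73 + Q) (W(Q) = (2*Q)/(73 + Q) = 2*Q/(73 + Q))
b(F, P) = 113 + P
(b(-136, -71) + 6447)/(W(140) + 30363) = ((113 - 71) + 6447)/(2*140/(73 + 140) + 30363) = (42 + 6447)/(2*140/213 + 30363) = 6489/(2*140*(1/213) + 30363) = 6489/(280/213 + 30363) = 6489/(6467599/213) = 6489*(213/6467599) = 1382157/6467599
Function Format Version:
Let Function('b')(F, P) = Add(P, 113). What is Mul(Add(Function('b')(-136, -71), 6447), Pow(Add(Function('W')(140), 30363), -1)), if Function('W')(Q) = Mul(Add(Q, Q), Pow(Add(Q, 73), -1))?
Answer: Rational(1382157, 6467599) ≈ 0.21370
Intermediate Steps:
Function('W')(Q) = Mul(2, Q, Pow(Add(73, Q), -1)) (Function('W')(Q) = Mul(Mul(2, Q), Pow(Add(73, Q), -1)) = Mul(2, Q, Pow(Add(73, Q), -1)))
Function('b')(F, P) = Add(113, P)
Mul(Add(Function('b')(-136, -71), 6447), Pow(Add(Function('W')(140), 30363), -1)) = Mul(Add(Add(113, -71), 6447), Pow(Add(Mul(2, 140, Pow(Add(73, 140), -1)), 30363), -1)) = Mul(Add(42, 6447), Pow(Add(Mul(2, 140, Pow(213, -1)), 30363), -1)) = Mul(6489, Pow(Add(Mul(2, 140, Rational(1, 213)), 30363), -1)) = Mul(6489, Pow(Add(Rational(280, 213), 30363), -1)) = Mul(6489, Pow(Rational(6467599, 213), -1)) = Mul(6489, Rational(213, 6467599)) = Rational(1382157, 6467599)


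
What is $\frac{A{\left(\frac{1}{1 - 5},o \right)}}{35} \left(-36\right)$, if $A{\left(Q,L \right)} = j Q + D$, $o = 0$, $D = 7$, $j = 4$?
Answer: $- \frac{216}{35} \approx -6.1714$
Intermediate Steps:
$A{\left(Q,L \right)} = 7 + 4 Q$ ($A{\left(Q,L \right)} = 4 Q + 7 = 7 + 4 Q$)
$\frac{A{\left(\frac{1}{1 - 5},o \right)}}{35} \left(-36\right) = \frac{7 + \frac{4}{1 - 5}}{35} \left(-36\right) = \frac{7 + \frac{4}{-4}}{35} \left(-36\right) = \frac{7 + 4 \left(- \frac{1}{4}\right)}{35} \left(-36\right) = \frac{7 - 1}{35} \left(-36\right) = \frac{1}{35} \cdot 6 \left(-36\right) = \frac{6}{35} \left(-36\right) = - \frac{216}{35}$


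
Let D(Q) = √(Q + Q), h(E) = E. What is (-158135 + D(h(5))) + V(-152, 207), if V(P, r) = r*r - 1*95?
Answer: -115381 + √10 ≈ -1.1538e+5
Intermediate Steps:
V(P, r) = -95 + r² (V(P, r) = r² - 95 = -95 + r²)
D(Q) = √2*√Q (D(Q) = √(2*Q) = √2*√Q)
(-158135 + D(h(5))) + V(-152, 207) = (-158135 + √2*√5) + (-95 + 207²) = (-158135 + √10) + (-95 + 42849) = (-158135 + √10) + 42754 = -115381 + √10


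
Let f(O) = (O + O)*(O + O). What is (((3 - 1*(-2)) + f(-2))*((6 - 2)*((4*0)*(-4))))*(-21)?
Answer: 0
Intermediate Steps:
f(O) = 4*O² (f(O) = (2*O)*(2*O) = 4*O²)
(((3 - 1*(-2)) + f(-2))*((6 - 2)*((4*0)*(-4))))*(-21) = (((3 - 1*(-2)) + 4*(-2)²)*((6 - 2)*((4*0)*(-4))))*(-21) = (((3 + 2) + 4*4)*(4*(0*(-4))))*(-21) = ((5 + 16)*(4*0))*(-21) = (21*0)*(-21) = 0*(-21) = 0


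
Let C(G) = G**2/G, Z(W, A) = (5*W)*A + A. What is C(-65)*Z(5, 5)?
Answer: -8450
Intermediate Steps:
Z(W, A) = A + 5*A*W (Z(W, A) = 5*A*W + A = A + 5*A*W)
C(G) = G
C(-65)*Z(5, 5) = -325*(1 + 5*5) = -325*(1 + 25) = -325*26 = -65*130 = -8450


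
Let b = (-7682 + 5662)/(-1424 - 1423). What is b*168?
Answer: 113120/949 ≈ 119.20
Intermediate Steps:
b = 2020/2847 (b = -2020/(-2847) = -2020*(-1/2847) = 2020/2847 ≈ 0.70952)
b*168 = (2020/2847)*168 = 113120/949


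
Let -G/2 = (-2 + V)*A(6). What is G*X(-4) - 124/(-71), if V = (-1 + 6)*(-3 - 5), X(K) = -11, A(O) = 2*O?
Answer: -787124/71 ≈ -11086.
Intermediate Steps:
V = -40 (V = 5*(-8) = -40)
G = 1008 (G = -2*(-2 - 40)*2*6 = -(-84)*12 = -2*(-504) = 1008)
G*X(-4) - 124/(-71) = 1008*(-11) - 124/(-71) = -11088 - 124*(-1/71) = -11088 + 124/71 = -787124/71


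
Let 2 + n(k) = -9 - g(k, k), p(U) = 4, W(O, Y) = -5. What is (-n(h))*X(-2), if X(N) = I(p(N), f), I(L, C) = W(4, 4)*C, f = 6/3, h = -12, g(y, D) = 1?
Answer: -120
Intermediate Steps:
f = 2 (f = 6*(⅓) = 2)
I(L, C) = -5*C
n(k) = -12 (n(k) = -2 + (-9 - 1*1) = -2 + (-9 - 1) = -2 - 10 = -12)
X(N) = -10 (X(N) = -5*2 = -10)
(-n(h))*X(-2) = -1*(-12)*(-10) = 12*(-10) = -120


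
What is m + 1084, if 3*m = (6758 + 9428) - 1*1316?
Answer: 18122/3 ≈ 6040.7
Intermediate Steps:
m = 14870/3 (m = ((6758 + 9428) - 1*1316)/3 = (16186 - 1316)/3 = (⅓)*14870 = 14870/3 ≈ 4956.7)
m + 1084 = 14870/3 + 1084 = 18122/3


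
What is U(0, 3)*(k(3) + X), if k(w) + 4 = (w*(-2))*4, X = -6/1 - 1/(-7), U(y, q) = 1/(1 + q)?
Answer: -237/28 ≈ -8.4643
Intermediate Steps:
X = -41/7 (X = -6*1 - 1*(-1/7) = -6 + 1/7 = -41/7 ≈ -5.8571)
k(w) = -4 - 8*w (k(w) = -4 + (w*(-2))*4 = -4 - 2*w*4 = -4 - 8*w)
U(0, 3)*(k(3) + X) = ((-4 - 8*3) - 41/7)/(1 + 3) = ((-4 - 24) - 41/7)/4 = (-28 - 41/7)/4 = (1/4)*(-237/7) = -237/28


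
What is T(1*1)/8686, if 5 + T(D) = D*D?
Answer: -2/4343 ≈ -0.00046051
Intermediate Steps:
T(D) = -5 + D² (T(D) = -5 + D*D = -5 + D²)
T(1*1)/8686 = (-5 + (1*1)²)/8686 = (-5 + 1²)*(1/8686) = (-5 + 1)*(1/8686) = -4*1/8686 = -2/4343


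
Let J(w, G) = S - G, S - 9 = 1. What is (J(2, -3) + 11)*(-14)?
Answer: -336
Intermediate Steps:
S = 10 (S = 9 + 1 = 10)
J(w, G) = 10 - G
(J(2, -3) + 11)*(-14) = ((10 - 1*(-3)) + 11)*(-14) = ((10 + 3) + 11)*(-14) = (13 + 11)*(-14) = 24*(-14) = -336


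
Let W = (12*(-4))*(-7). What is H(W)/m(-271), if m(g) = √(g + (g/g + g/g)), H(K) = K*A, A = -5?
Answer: 1680*I*√269/269 ≈ 102.43*I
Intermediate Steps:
W = 336 (W = -48*(-7) = 336)
H(K) = -5*K (H(K) = K*(-5) = -5*K)
m(g) = √(2 + g) (m(g) = √(g + (1 + 1)) = √(g + 2) = √(2 + g))
H(W)/m(-271) = (-5*336)/(√(2 - 271)) = -1680*(-I*√269/269) = -(-1680)*I*√269/269 = 1680*I*√269/269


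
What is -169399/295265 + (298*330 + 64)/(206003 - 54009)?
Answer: 1653812727/22439254205 ≈ 0.073702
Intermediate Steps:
-169399/295265 + (298*330 + 64)/(206003 - 54009) = -169399*1/295265 + (98340 + 64)/151994 = -169399/295265 + 98404*(1/151994) = -169399/295265 + 49202/75997 = 1653812727/22439254205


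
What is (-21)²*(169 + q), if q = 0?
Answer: 74529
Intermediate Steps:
(-21)²*(169 + q) = (-21)²*(169 + 0) = 441*169 = 74529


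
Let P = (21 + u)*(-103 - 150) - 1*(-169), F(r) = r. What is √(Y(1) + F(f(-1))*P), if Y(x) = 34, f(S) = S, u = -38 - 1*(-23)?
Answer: √1383 ≈ 37.189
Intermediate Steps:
u = -15 (u = -38 + 23 = -15)
P = -1349 (P = (21 - 15)*(-103 - 150) - 1*(-169) = 6*(-253) + 169 = -1518 + 169 = -1349)
√(Y(1) + F(f(-1))*P) = √(34 - 1*(-1349)) = √(34 + 1349) = √1383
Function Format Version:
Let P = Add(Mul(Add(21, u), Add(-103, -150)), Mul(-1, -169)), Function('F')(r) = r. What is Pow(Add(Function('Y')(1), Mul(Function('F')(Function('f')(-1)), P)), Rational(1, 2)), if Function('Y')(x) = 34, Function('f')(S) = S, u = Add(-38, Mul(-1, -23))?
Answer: Pow(1383, Rational(1, 2)) ≈ 37.189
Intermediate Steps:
u = -15 (u = Add(-38, 23) = -15)
P = -1349 (P = Add(Mul(Add(21, -15), Add(-103, -150)), Mul(-1, -169)) = Add(Mul(6, -253), 169) = Add(-1518, 169) = -1349)
Pow(Add(Function('Y')(1), Mul(Function('F')(Function('f')(-1)), P)), Rational(1, 2)) = Pow(Add(34, Mul(-1, -1349)), Rational(1, 2)) = Pow(Add(34, 1349), Rational(1, 2)) = Pow(1383, Rational(1, 2))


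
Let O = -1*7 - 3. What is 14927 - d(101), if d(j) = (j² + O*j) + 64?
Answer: 5672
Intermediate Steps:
O = -10 (O = -7 - 3 = -10)
d(j) = 64 + j² - 10*j (d(j) = (j² - 10*j) + 64 = 64 + j² - 10*j)
14927 - d(101) = 14927 - (64 + 101² - 10*101) = 14927 - (64 + 10201 - 1010) = 14927 - 1*9255 = 14927 - 9255 = 5672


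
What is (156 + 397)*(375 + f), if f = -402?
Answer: -14931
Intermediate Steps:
(156 + 397)*(375 + f) = (156 + 397)*(375 - 402) = 553*(-27) = -14931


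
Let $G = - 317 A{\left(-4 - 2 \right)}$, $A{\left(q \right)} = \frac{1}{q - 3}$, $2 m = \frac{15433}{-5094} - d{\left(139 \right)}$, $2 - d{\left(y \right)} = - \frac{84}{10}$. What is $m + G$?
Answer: $\frac{1452167}{50940} \approx 28.507$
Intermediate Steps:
$d{\left(y \right)} = \frac{52}{5}$ ($d{\left(y \right)} = 2 - - \frac{84}{10} = 2 - \left(-84\right) \frac{1}{10} = 2 - - \frac{42}{5} = 2 + \frac{42}{5} = \frac{52}{5}$)
$m = - \frac{342053}{50940}$ ($m = \frac{\frac{15433}{-5094} - \frac{52}{5}}{2} = \frac{15433 \left(- \frac{1}{5094}\right) - \frac{52}{5}}{2} = \frac{- \frac{15433}{5094} - \frac{52}{5}}{2} = \frac{1}{2} \left(- \frac{342053}{25470}\right) = - \frac{342053}{50940} \approx -6.7148$)
$A{\left(q \right)} = \frac{1}{-3 + q}$
$G = \frac{317}{9}$ ($G = - \frac{317}{-3 - 6} = - \frac{317}{-9} = \left(-317\right) \left(- \frac{1}{9}\right) = \frac{317}{9} \approx 35.222$)
$m + G = - \frac{342053}{50940} + \frac{317}{9} = \frac{1452167}{50940}$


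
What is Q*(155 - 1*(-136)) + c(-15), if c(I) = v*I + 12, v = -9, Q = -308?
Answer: -89481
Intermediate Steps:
c(I) = 12 - 9*I (c(I) = -9*I + 12 = 12 - 9*I)
Q*(155 - 1*(-136)) + c(-15) = -308*(155 - 1*(-136)) + (12 - 9*(-15)) = -308*(155 + 136) + (12 + 135) = -308*291 + 147 = -89628 + 147 = -89481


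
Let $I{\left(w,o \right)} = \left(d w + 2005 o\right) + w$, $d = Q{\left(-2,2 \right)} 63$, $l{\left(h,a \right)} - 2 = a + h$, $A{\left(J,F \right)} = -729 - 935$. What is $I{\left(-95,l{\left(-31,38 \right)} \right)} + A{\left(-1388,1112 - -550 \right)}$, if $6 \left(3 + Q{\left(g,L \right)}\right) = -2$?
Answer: $36236$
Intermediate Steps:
$Q{\left(g,L \right)} = - \frac{10}{3}$ ($Q{\left(g,L \right)} = -3 + \frac{1}{6} \left(-2\right) = -3 - \frac{1}{3} = - \frac{10}{3}$)
$A{\left(J,F \right)} = -1664$ ($A{\left(J,F \right)} = -729 - 935 = -1664$)
$l{\left(h,a \right)} = 2 + a + h$ ($l{\left(h,a \right)} = 2 + \left(a + h\right) = 2 + a + h$)
$d = -210$ ($d = \left(- \frac{10}{3}\right) 63 = -210$)
$I{\left(w,o \right)} = - 209 w + 2005 o$ ($I{\left(w,o \right)} = \left(- 210 w + 2005 o\right) + w = - 209 w + 2005 o$)
$I{\left(-95,l{\left(-31,38 \right)} \right)} + A{\left(-1388,1112 - -550 \right)} = \left(\left(-209\right) \left(-95\right) + 2005 \left(2 + 38 - 31\right)\right) - 1664 = \left(19855 + 2005 \cdot 9\right) - 1664 = \left(19855 + 18045\right) - 1664 = 37900 - 1664 = 36236$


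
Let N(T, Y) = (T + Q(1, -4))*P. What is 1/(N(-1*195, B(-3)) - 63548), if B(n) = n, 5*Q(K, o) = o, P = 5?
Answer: -1/64527 ≈ -1.5497e-5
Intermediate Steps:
Q(K, o) = o/5
N(T, Y) = -4 + 5*T (N(T, Y) = (T + (1/5)*(-4))*5 = (T - 4/5)*5 = (-4/5 + T)*5 = -4 + 5*T)
1/(N(-1*195, B(-3)) - 63548) = 1/((-4 + 5*(-1*195)) - 63548) = 1/((-4 + 5*(-195)) - 63548) = 1/((-4 - 975) - 63548) = 1/(-979 - 63548) = 1/(-64527) = -1/64527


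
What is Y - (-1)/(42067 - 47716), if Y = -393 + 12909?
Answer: 70702883/5649 ≈ 12516.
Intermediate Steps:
Y = 12516
Y - (-1)/(42067 - 47716) = 12516 - (-1)/(42067 - 47716) = 12516 - (-1)/(-5649) = 12516 - (-1)*(-1)/5649 = 12516 - 1*1/5649 = 12516 - 1/5649 = 70702883/5649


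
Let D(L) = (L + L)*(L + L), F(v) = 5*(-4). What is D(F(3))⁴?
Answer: 6553600000000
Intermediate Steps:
F(v) = -20
D(L) = 4*L² (D(L) = (2*L)*(2*L) = 4*L²)
D(F(3))⁴ = (4*(-20)²)⁴ = (4*400)⁴ = 1600⁴ = 6553600000000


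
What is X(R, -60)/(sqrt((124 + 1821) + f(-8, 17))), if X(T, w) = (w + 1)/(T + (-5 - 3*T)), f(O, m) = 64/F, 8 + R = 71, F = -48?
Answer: 59*sqrt(357)/109123 ≈ 0.010216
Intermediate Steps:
R = 63 (R = -8 + 71 = 63)
f(O, m) = -4/3 (f(O, m) = 64/(-48) = 64*(-1/48) = -4/3)
X(T, w) = (1 + w)/(-5 - 2*T)
X(R, -60)/(sqrt((124 + 1821) + f(-8, 17))) = ((-1 - 1*(-60))/(5 + 2*63))/(sqrt((124 + 1821) - 4/3)) = ((-1 + 60)/(5 + 126))/(sqrt(1945 - 4/3)) = (59/131)/(sqrt(5831/3)) = ((1/131)*59)/((7*sqrt(357)/3)) = 59*(sqrt(357)/833)/131 = 59*sqrt(357)/109123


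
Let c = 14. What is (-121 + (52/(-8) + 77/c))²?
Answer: 14884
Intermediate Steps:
(-121 + (52/(-8) + 77/c))² = (-121 + (52/(-8) + 77/14))² = (-121 + (52*(-⅛) + 77*(1/14)))² = (-121 + (-13/2 + 11/2))² = (-121 - 1)² = (-122)² = 14884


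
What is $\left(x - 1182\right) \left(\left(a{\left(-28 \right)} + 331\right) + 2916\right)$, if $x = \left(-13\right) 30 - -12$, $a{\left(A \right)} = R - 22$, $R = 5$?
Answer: $-5038800$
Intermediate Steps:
$a{\left(A \right)} = -17$ ($a{\left(A \right)} = 5 - 22 = -17$)
$x = -378$ ($x = -390 + \left(-3 + 15\right) = -390 + 12 = -378$)
$\left(x - 1182\right) \left(\left(a{\left(-28 \right)} + 331\right) + 2916\right) = \left(-378 - 1182\right) \left(\left(-17 + 331\right) + 2916\right) = - 1560 \left(314 + 2916\right) = \left(-1560\right) 3230 = -5038800$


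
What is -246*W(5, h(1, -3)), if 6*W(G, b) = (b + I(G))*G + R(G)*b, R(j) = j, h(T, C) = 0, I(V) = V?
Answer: -1025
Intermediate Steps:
W(G, b) = G*b/6 + G*(G + b)/6 (W(G, b) = ((b + G)*G + G*b)/6 = ((G + b)*G + G*b)/6 = (G*(G + b) + G*b)/6 = (G*b + G*(G + b))/6 = G*b/6 + G*(G + b)/6)
-246*W(5, h(1, -3)) = -41*5*(5 + 2*0) = -41*5*(5 + 0) = -41*5*5 = -246*25/6 = -1025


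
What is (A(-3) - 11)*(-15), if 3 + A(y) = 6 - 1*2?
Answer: 150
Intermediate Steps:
A(y) = 1 (A(y) = -3 + (6 - 1*2) = -3 + (6 - 2) = -3 + 4 = 1)
(A(-3) - 11)*(-15) = (1 - 11)*(-15) = -10*(-15) = 150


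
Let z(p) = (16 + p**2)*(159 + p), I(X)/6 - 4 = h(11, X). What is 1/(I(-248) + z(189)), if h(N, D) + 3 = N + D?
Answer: 1/12435060 ≈ 8.0418e-8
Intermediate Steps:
h(N, D) = -3 + D + N (h(N, D) = -3 + (N + D) = -3 + (D + N) = -3 + D + N)
I(X) = 72 + 6*X (I(X) = 24 + 6*(-3 + X + 11) = 24 + 6*(8 + X) = 24 + (48 + 6*X) = 72 + 6*X)
1/(I(-248) + z(189)) = 1/((72 + 6*(-248)) + (2544 + 189**3 + 16*189 + 159*189**2)) = 1/((72 - 1488) + (2544 + 6751269 + 3024 + 159*35721)) = 1/(-1416 + (2544 + 6751269 + 3024 + 5679639)) = 1/(-1416 + 12436476) = 1/12435060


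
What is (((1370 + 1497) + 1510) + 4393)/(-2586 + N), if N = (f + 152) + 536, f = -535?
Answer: -8770/2433 ≈ -3.6046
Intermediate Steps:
N = 153 (N = (-535 + 152) + 536 = -383 + 536 = 153)
(((1370 + 1497) + 1510) + 4393)/(-2586 + N) = (((1370 + 1497) + 1510) + 4393)/(-2586 + 153) = ((2867 + 1510) + 4393)/(-2433) = (4377 + 4393)*(-1/2433) = 8770*(-1/2433) = -8770/2433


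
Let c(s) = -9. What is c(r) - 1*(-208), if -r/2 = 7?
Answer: 199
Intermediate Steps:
r = -14 (r = -2*7 = -14)
c(r) - 1*(-208) = -9 - 1*(-208) = -9 + 208 = 199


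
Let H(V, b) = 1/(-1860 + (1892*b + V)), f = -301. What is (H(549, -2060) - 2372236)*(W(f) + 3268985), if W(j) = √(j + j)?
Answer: -30234669846037631245/3898831 - 9248947256117*I*√602/3898831 ≈ -7.7548e+12 - 5.8204e+7*I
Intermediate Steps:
W(j) = √2*√j (W(j) = √(2*j) = √2*√j)
H(V, b) = 1/(-1860 + V + 1892*b) (H(V, b) = 1/(-1860 + (V + 1892*b)) = 1/(-1860 + V + 1892*b))
(H(549, -2060) - 2372236)*(W(f) + 3268985) = (1/(-1860 + 549 + 1892*(-2060)) - 2372236)*(√2*√(-301) + 3268985) = (1/(-1860 + 549 - 3897520) - 2372236)*(√2*(I*√301) + 3268985) = (1/(-3898831) - 2372236)*(I*√602 + 3268985) = (-1/3898831 - 2372236)*(3268985 + I*√602) = -9248947256117*(3268985 + I*√602)/3898831 = -30234669846037631245/3898831 - 9248947256117*I*√602/3898831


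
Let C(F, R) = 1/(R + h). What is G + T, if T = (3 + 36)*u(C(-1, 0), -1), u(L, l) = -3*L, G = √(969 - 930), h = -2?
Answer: 117/2 + √39 ≈ 64.745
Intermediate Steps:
C(F, R) = 1/(-2 + R) (C(F, R) = 1/(R - 2) = 1/(-2 + R))
G = √39 ≈ 6.2450
T = 117/2 (T = (3 + 36)*(-3/(-2 + 0)) = 39*(-3/(-2)) = 39*(-3*(-½)) = 39*(3/2) = 117/2 ≈ 58.500)
G + T = √39 + 117/2 = 117/2 + √39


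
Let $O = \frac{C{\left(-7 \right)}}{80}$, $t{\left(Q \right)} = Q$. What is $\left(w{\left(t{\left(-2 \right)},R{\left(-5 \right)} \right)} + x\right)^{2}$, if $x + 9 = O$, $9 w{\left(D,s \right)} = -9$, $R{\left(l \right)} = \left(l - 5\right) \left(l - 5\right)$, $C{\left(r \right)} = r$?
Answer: $\frac{651249}{6400} \approx 101.76$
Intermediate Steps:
$R{\left(l \right)} = \left(-5 + l\right)^{2}$ ($R{\left(l \right)} = \left(-5 + l\right) \left(-5 + l\right) = \left(-5 + l\right)^{2}$)
$w{\left(D,s \right)} = -1$ ($w{\left(D,s \right)} = \frac{1}{9} \left(-9\right) = -1$)
$O = - \frac{7}{80} \approx -0.0875$
$x = - \frac{727}{80}$ ($x = -9 - \frac{7}{80} = - \frac{727}{80} \approx -9.0875$)
$\left(w{\left(t{\left(-2 \right)},R{\left(-5 \right)} \right)} + x\right)^{2} = \left(-1 - \frac{727}{80}\right)^{2} = \left(- \frac{807}{80}\right)^{2} = \frac{651249}{6400}$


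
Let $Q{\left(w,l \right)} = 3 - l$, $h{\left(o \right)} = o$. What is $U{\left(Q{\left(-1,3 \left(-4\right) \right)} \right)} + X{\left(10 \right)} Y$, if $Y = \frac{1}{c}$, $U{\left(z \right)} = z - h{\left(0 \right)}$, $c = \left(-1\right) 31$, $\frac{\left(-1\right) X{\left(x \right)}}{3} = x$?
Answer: $\frac{495}{31} \approx 15.968$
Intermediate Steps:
$X{\left(x \right)} = - 3 x$
$c = -31$
$U{\left(z \right)} = z$ ($U{\left(z \right)} = z - 0 = z + 0 = z$)
$Y = - \frac{1}{31}$ ($Y = \frac{1}{-31} = - \frac{1}{31} \approx -0.032258$)
$U{\left(Q{\left(-1,3 \left(-4\right) \right)} \right)} + X{\left(10 \right)} Y = \left(3 - 3 \left(-4\right)\right) + \left(-3\right) 10 \left(- \frac{1}{31}\right) = \left(3 - -12\right) - - \frac{30}{31} = \left(3 + 12\right) + \frac{30}{31} = 15 + \frac{30}{31} = \frac{495}{31}$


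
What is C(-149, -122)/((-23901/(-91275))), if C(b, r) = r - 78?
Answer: -6085000/7967 ≈ -763.78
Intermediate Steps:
C(b, r) = -78 + r
C(-149, -122)/((-23901/(-91275))) = (-78 - 122)/((-23901/(-91275))) = -200/((-23901*(-1/91275))) = -200/7967/30425 = -200*30425/7967 = -6085000/7967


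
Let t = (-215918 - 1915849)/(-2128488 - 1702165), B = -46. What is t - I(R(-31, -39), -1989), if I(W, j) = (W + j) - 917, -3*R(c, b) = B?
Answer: 33225818117/11491959 ≈ 2891.2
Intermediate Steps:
R(c, b) = 46/3 (R(c, b) = -⅓*(-46) = 46/3)
t = 2131767/3830653 (t = -2131767/(-3830653) = -2131767*(-1/3830653) = 2131767/3830653 ≈ 0.55650)
I(W, j) = -917 + W + j
t - I(R(-31, -39), -1989) = 2131767/3830653 - (-917 + 46/3 - 1989) = 2131767/3830653 - 1*(-8672/3) = 2131767/3830653 + 8672/3 = 33225818117/11491959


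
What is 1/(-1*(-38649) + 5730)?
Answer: 1/44379 ≈ 2.2533e-5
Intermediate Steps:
1/(-1*(-38649) + 5730) = 1/(38649 + 5730) = 1/44379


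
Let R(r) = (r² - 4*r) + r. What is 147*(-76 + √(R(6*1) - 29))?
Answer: -11172 + 147*I*√11 ≈ -11172.0 + 487.54*I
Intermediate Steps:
R(r) = r² - 3*r
147*(-76 + √(R(6*1) - 29)) = 147*(-76 + √((6*1)*(-3 + 6*1) - 29)) = 147*(-76 + √(6*(-3 + 6) - 29)) = 147*(-76 + √(6*3 - 29)) = 147*(-76 + √(18 - 29)) = 147*(-76 + √(-11)) = 147*(-76 + I*√11) = -11172 + 147*I*√11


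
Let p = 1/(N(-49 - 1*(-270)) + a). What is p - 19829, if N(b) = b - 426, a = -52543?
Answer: -1045940093/52748 ≈ -19829.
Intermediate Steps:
N(b) = -426 + b
p = -1/52748 (p = 1/((-426 + (-49 - 1*(-270))) - 52543) = 1/((-426 + (-49 + 270)) - 52543) = 1/((-426 + 221) - 52543) = 1/(-205 - 52543) = 1/(-52748) = -1/52748 ≈ -1.8958e-5)
p - 19829 = -1/52748 - 19829 = -1045940093/52748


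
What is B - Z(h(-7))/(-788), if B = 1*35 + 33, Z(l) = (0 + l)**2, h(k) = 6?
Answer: 13405/197 ≈ 68.046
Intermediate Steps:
Z(l) = l**2
B = 68 (B = 35 + 33 = 68)
B - Z(h(-7))/(-788) = 68 - 6**2/(-788) = 68 - 36*(-1)/788 = 68 - 1*(-9/197) = 68 + 9/197 = 13405/197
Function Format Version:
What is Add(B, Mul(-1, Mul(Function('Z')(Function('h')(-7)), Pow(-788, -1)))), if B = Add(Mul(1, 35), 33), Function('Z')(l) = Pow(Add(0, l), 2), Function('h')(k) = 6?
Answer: Rational(13405, 197) ≈ 68.046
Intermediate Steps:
Function('Z')(l) = Pow(l, 2)
B = 68 (B = Add(35, 33) = 68)
Add(B, Mul(-1, Mul(Function('Z')(Function('h')(-7)), Pow(-788, -1)))) = Add(68, Mul(-1, Mul(Pow(6, 2), Pow(-788, -1)))) = Add(68, Mul(-1, Mul(36, Rational(-1, 788)))) = Add(68, Mul(-1, Rational(-9, 197))) = Add(68, Rational(9, 197)) = Rational(13405, 197)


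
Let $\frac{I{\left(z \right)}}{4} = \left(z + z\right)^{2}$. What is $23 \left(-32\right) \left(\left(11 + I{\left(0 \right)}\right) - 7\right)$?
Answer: $-2944$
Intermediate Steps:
$I{\left(z \right)} = 16 z^{2}$ ($I{\left(z \right)} = 4 \left(z + z\right)^{2} = 4 \left(2 z\right)^{2} = 4 \cdot 4 z^{2} = 16 z^{2}$)
$23 \left(-32\right) \left(\left(11 + I{\left(0 \right)}\right) - 7\right) = 23 \left(-32\right) \left(\left(11 + 16 \cdot 0^{2}\right) - 7\right) = - 736 \left(\left(11 + 16 \cdot 0\right) - 7\right) = - 736 \left(\left(11 + 0\right) - 7\right) = - 736 \left(11 - 7\right) = \left(-736\right) 4 = -2944$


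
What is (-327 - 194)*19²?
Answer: -188081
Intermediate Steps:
(-327 - 194)*19² = -521*361 = -188081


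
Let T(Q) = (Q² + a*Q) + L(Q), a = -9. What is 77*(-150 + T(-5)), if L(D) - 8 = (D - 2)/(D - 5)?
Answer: -54901/10 ≈ -5490.1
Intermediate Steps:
L(D) = 8 + (-2 + D)/(-5 + D) (L(D) = 8 + (D - 2)/(D - 5) = 8 + (-2 + D)/(-5 + D))
T(Q) = Q² - 9*Q + 3*(-14 + 3*Q)/(-5 + Q) (T(Q) = (Q² - 9*Q) + 3*(-14 + 3*Q)/(-5 + Q) = Q² - 9*Q + 3*(-14 + 3*Q)/(-5 + Q))
77*(-150 + T(-5)) = 77*(-150 + (-42 + 9*(-5) - 5*(-9 - 5)*(-5 - 5))/(-5 - 5)) = 77*(-150 + (-42 - 45 - 5*(-14)*(-10))/(-10)) = 77*(-150 - (-42 - 45 - 700)/10) = 77*(-150 - ⅒*(-787)) = 77*(-150 + 787/10) = 77*(-713/10) = -54901/10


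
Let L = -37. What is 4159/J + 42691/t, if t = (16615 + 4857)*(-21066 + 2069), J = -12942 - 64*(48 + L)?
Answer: -77138798511/253011468512 ≈ -0.30488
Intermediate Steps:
J = -13646 (J = -12942 - 64*(48 - 37) = -12942 - 64*11 = -12942 - 704 = -13646)
t = -407903584 (t = 21472*(-18997) = -407903584)
4159/J + 42691/t = 4159/(-13646) + 42691/(-407903584) = 4159*(-1/13646) + 42691*(-1/407903584) = -4159/13646 - 3881/37082144 = -77138798511/253011468512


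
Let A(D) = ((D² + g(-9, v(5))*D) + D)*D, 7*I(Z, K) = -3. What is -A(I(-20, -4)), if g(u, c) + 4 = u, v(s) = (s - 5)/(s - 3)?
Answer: 783/343 ≈ 2.2828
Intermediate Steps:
v(s) = (-5 + s)/(-3 + s)
I(Z, K) = -3/7 (I(Z, K) = (⅐)*(-3) = -3/7)
g(u, c) = -4 + u
A(D) = D*(D² - 12*D) (A(D) = ((D² + (-4 - 9)*D) + D)*D = ((D² - 13*D) + D)*D = (D² - 12*D)*D = D*(D² - 12*D))
-A(I(-20, -4)) = -(-3/7)²*(-12 - 3/7) = -9*(-87)/(49*7) = -1*(-783/343) = 783/343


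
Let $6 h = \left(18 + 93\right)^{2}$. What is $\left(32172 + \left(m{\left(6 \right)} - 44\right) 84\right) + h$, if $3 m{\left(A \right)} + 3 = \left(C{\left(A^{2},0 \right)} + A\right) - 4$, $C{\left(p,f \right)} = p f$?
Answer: $\frac{61003}{2} \approx 30502.0$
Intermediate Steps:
$h = \frac{4107}{2}$ ($h = \frac{\left(18 + 93\right)^{2}}{6} = \frac{111^{2}}{6} = \frac{1}{6} \cdot 12321 = \frac{4107}{2} \approx 2053.5$)
$C{\left(p,f \right)} = f p$
$m{\left(A \right)} = - \frac{7}{3} + \frac{A}{3}$ ($m{\left(A \right)} = -1 + \frac{\left(0 A^{2} + A\right) - 4}{3} = -1 + \frac{\left(0 + A\right) - 4}{3} = -1 + \frac{A - 4}{3} = -1 + \frac{-4 + A}{3} = -1 + \left(- \frac{4}{3} + \frac{A}{3}\right) = - \frac{7}{3} + \frac{A}{3}$)
$\left(32172 + \left(m{\left(6 \right)} - 44\right) 84\right) + h = \left(32172 + \left(\left(- \frac{7}{3} + \frac{1}{3} \cdot 6\right) - 44\right) 84\right) + \frac{4107}{2} = \left(32172 + \left(\left(- \frac{7}{3} + 2\right) - 44\right) 84\right) + \frac{4107}{2} = \left(32172 + \left(- \frac{1}{3} - 44\right) 84\right) + \frac{4107}{2} = \left(32172 - 3724\right) + \frac{4107}{2} = 28448 + \frac{4107}{2} = \frac{61003}{2}$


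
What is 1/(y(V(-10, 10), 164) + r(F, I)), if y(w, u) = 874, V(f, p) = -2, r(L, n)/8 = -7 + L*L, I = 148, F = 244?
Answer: 1/477106 ≈ 2.0960e-6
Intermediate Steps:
r(L, n) = -56 + 8*L**2 (r(L, n) = 8*(-7 + L*L) = 8*(-7 + L**2) = -56 + 8*L**2)
1/(y(V(-10, 10), 164) + r(F, I)) = 1/(874 + (-56 + 8*244**2)) = 1/(874 + (-56 + 8*59536)) = 1/(874 + (-56 + 476288)) = 1/(874 + 476232) = 1/477106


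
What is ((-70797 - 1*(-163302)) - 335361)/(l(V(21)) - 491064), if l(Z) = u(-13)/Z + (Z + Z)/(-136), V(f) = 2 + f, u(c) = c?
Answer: 126608928/256008503 ≈ 0.49455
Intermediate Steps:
l(Z) = -13/Z - Z/68 (l(Z) = -13/Z + (Z + Z)/(-136) = -13/Z + (2*Z)*(-1/136) = -13/Z - Z/68)
((-70797 - 1*(-163302)) - 335361)/(l(V(21)) - 491064) = ((-70797 - 1*(-163302)) - 335361)/((-13/(2 + 21) - (2 + 21)/68) - 491064) = ((-70797 + 163302) - 335361)/((-13/23 - 1/68*23) - 491064) = (92505 - 335361)/((-13*1/23 - 23/68) - 491064) = -242856/((-13/23 - 23/68) - 491064) = -242856/(-1413/1564 - 491064) = -242856/(-768025509/1564) = -242856*(-1564/768025509) = 126608928/256008503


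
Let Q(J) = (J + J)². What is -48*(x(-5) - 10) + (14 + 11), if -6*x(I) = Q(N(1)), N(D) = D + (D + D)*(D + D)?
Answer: 1305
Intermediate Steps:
N(D) = D + 4*D² (N(D) = D + (2*D)*(2*D) = D + 4*D²)
Q(J) = 4*J² (Q(J) = (2*J)² = 4*J²)
x(I) = -50/3 (x(I) = -2*(1*(1 + 4*1))²/3 = -2*(1*(1 + 4))²/3 = -2*(1*5)²/3 = -2*5²/3 = -2*25/3 = -⅙*100 = -50/3)
-48*(x(-5) - 10) + (14 + 11) = -48*(-50/3 - 10) + (14 + 11) = -48*(-80/3) + 25 = 1280 + 25 = 1305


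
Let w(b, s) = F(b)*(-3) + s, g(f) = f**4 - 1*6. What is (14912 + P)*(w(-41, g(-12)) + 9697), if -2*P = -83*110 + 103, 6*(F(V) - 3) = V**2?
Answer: 2298230905/4 ≈ 5.7456e+8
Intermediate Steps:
F(V) = 3 + V**2/6
P = 9027/2 (P = -(-83*110 + 103)/2 = -(-9130 + 103)/2 = -1/2*(-9027) = 9027/2 ≈ 4513.5)
g(f) = -6 + f**4 (g(f) = f**4 - 6 = -6 + f**4)
w(b, s) = -9 + s - b**2/2 (w(b, s) = (3 + b**2/6)*(-3) + s = (-9 - b**2/2) + s = -9 + s - b**2/2)
(14912 + P)*(w(-41, g(-12)) + 9697) = (14912 + 9027/2)*((-9 + (-6 + (-12)**4) - 1/2*(-41)**2) + 9697) = 38851*((-9 + (-6 + 20736) - 1/2*1681) + 9697)/2 = 38851*((-9 + 20730 - 1681/2) + 9697)/2 = 38851*(39761/2 + 9697)/2 = (38851/2)*(59155/2) = 2298230905/4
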